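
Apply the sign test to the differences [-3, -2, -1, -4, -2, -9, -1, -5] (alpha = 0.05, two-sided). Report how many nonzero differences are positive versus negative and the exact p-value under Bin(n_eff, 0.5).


Step 1: Discard zero differences. Original n = 8; n_eff = number of nonzero differences = 8.
Nonzero differences (with sign): -3, -2, -1, -4, -2, -9, -1, -5
Step 2: Count signs: positive = 0, negative = 8.
Step 3: Under H0: P(positive) = 0.5, so the number of positives S ~ Bin(8, 0.5).
Step 4: Two-sided exact p-value = sum of Bin(8,0.5) probabilities at or below the observed probability = 0.007812.
Step 5: alpha = 0.05. reject H0.

n_eff = 8, pos = 0, neg = 8, p = 0.007812, reject H0.


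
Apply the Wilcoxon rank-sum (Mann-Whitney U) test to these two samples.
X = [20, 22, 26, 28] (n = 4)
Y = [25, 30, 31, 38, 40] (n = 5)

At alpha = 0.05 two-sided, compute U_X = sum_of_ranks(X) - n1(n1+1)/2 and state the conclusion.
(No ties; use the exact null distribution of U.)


Step 1: Combine and sort all 9 observations; assign midranks.
sorted (value, group): (20,X), (22,X), (25,Y), (26,X), (28,X), (30,Y), (31,Y), (38,Y), (40,Y)
ranks: 20->1, 22->2, 25->3, 26->4, 28->5, 30->6, 31->7, 38->8, 40->9
Step 2: Rank sum for X: R1 = 1 + 2 + 4 + 5 = 12.
Step 3: U_X = R1 - n1(n1+1)/2 = 12 - 4*5/2 = 12 - 10 = 2.
       U_Y = n1*n2 - U_X = 20 - 2 = 18.
Step 4: No ties, so the exact null distribution of U (based on enumerating the C(9,4) = 126 equally likely rank assignments) gives the two-sided p-value.
Step 5: p-value = 0.063492; compare to alpha = 0.05. fail to reject H0.

U_X = 2, p = 0.063492, fail to reject H0 at alpha = 0.05.


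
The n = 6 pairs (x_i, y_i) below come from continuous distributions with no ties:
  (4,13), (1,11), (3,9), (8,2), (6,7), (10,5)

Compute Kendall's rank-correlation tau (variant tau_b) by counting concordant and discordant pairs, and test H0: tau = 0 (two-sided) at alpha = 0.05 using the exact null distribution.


Step 1: Enumerate the 15 unordered pairs (i,j) with i<j and classify each by sign(x_j-x_i) * sign(y_j-y_i).
  (1,2):dx=-3,dy=-2->C; (1,3):dx=-1,dy=-4->C; (1,4):dx=+4,dy=-11->D; (1,5):dx=+2,dy=-6->D
  (1,6):dx=+6,dy=-8->D; (2,3):dx=+2,dy=-2->D; (2,4):dx=+7,dy=-9->D; (2,5):dx=+5,dy=-4->D
  (2,6):dx=+9,dy=-6->D; (3,4):dx=+5,dy=-7->D; (3,5):dx=+3,dy=-2->D; (3,6):dx=+7,dy=-4->D
  (4,5):dx=-2,dy=+5->D; (4,6):dx=+2,dy=+3->C; (5,6):dx=+4,dy=-2->D
Step 2: C = 3, D = 12, total pairs = 15.
Step 3: tau = (C - D)/(n(n-1)/2) = (3 - 12)/15 = -0.600000.
Step 4: Exact two-sided p-value (enumerate n! = 720 permutations of y under H0): p = 0.136111.
Step 5: alpha = 0.05. fail to reject H0.

tau_b = -0.6000 (C=3, D=12), p = 0.136111, fail to reject H0.


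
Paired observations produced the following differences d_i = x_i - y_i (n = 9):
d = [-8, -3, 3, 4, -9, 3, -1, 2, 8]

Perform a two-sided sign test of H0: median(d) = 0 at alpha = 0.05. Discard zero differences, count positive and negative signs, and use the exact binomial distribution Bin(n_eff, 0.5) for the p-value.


Step 1: Discard zero differences. Original n = 9; n_eff = number of nonzero differences = 9.
Nonzero differences (with sign): -8, -3, +3, +4, -9, +3, -1, +2, +8
Step 2: Count signs: positive = 5, negative = 4.
Step 3: Under H0: P(positive) = 0.5, so the number of positives S ~ Bin(9, 0.5).
Step 4: Two-sided exact p-value = sum of Bin(9,0.5) probabilities at or below the observed probability = 1.000000.
Step 5: alpha = 0.05. fail to reject H0.

n_eff = 9, pos = 5, neg = 4, p = 1.000000, fail to reject H0.


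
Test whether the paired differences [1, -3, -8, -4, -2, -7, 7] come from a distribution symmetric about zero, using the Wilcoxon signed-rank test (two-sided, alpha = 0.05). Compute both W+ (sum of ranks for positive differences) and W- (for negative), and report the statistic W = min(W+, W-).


Step 1: Drop any zero differences (none here) and take |d_i|.
|d| = [1, 3, 8, 4, 2, 7, 7]
Step 2: Midrank |d_i| (ties get averaged ranks).
ranks: |1|->1, |3|->3, |8|->7, |4|->4, |2|->2, |7|->5.5, |7|->5.5
Step 3: Attach original signs; sum ranks with positive sign and with negative sign.
W+ = 1 + 5.5 = 6.5
W- = 3 + 7 + 4 + 2 + 5.5 = 21.5
(Check: W+ + W- = 28 should equal n(n+1)/2 = 28.)
Step 4: Test statistic W = min(W+, W-) = 6.5.
Step 5: Ties in |d|, so use the tie-corrected normal approximation.
        E[W] = n(n+1)/4 = 7*8/4 = 14.
        Tie groups: |d|=7 (t=2); sum(t^3 - t) = 6.
        Var[W] = n(n+1)(2n+1)/24 - sum(t^3-t)/48 = 840/24 - 6/48 = 34.875.
        z = (W - E[W]) / sqrt(Var[W]) = (6.5 - 14) / 5.9055 = -1.2700.
        Two-sided p = 2*Phi(z) = 0.204084.
Step 6: alpha = 0.05. fail to reject H0.

W+ = 6.5, W- = 21.5, W = min = 6.5, p = 0.204084, fail to reject H0.


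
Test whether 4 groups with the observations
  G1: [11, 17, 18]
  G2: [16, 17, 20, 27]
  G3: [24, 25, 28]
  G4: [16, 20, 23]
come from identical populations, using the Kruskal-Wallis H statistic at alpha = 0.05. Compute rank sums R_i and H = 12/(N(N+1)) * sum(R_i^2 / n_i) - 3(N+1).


Step 1: Combine all N = 13 observations and assign midranks.
sorted (value, group, rank): (11,G1,1), (16,G2,2.5), (16,G4,2.5), (17,G1,4.5), (17,G2,4.5), (18,G1,6), (20,G2,7.5), (20,G4,7.5), (23,G4,9), (24,G3,10), (25,G3,11), (27,G2,12), (28,G3,13)
Step 2: Sum ranks within each group.
R_1 = 11.5 (n_1 = 3)
R_2 = 26.5 (n_2 = 4)
R_3 = 34 (n_3 = 3)
R_4 = 19 (n_4 = 3)
Step 3: H = 12/(N(N+1)) * sum(R_i^2/n_i) - 3(N+1)
     = 12/(13*14) * (11.5^2/3 + 26.5^2/4 + 34^2/3 + 19^2/3) - 3*14
     = 0.065934 * 725.312 - 42
     = 5.822802.
Step 4: Ties present; correction factor C = 1 - 18/(13^3 - 13) = 0.991758. Corrected H = 5.822802 / 0.991758 = 5.871191.
Step 5: Under H0, H ~ chi^2(3); p-value = 0.118048.
Step 6: alpha = 0.05. fail to reject H0.

H = 5.8712, df = 3, p = 0.118048, fail to reject H0.


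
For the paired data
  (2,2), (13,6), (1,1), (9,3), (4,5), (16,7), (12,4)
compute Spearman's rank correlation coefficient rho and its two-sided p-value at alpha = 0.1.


Step 1: Rank x and y separately (midranks; no ties here).
rank(x): 2->2, 13->6, 1->1, 9->4, 4->3, 16->7, 12->5
rank(y): 2->2, 6->6, 1->1, 3->3, 5->5, 7->7, 4->4
Step 2: d_i = R_x(i) - R_y(i); compute d_i^2.
  (2-2)^2=0, (6-6)^2=0, (1-1)^2=0, (4-3)^2=1, (3-5)^2=4, (7-7)^2=0, (5-4)^2=1
sum(d^2) = 6.
Step 3: rho = 1 - 6*6 / (7*(7^2 - 1)) = 1 - 36/336 = 0.892857.
Step 4: Under H0, t = rho * sqrt((n-2)/(1-rho^2)) = 4.4333 ~ t(5).
Step 5: Two-sided p-value from the t-distribution with 5 df = 0.006807.
Step 6: alpha = 0.1. reject H0.

rho = 0.8929, p = 0.006807, reject H0 at alpha = 0.1.


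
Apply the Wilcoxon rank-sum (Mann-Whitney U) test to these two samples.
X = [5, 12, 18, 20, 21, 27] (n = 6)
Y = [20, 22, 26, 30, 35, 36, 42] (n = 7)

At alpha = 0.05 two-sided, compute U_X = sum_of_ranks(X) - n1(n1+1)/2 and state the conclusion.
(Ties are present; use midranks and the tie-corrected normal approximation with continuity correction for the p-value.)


Step 1: Combine and sort all 13 observations; assign midranks.
sorted (value, group): (5,X), (12,X), (18,X), (20,X), (20,Y), (21,X), (22,Y), (26,Y), (27,X), (30,Y), (35,Y), (36,Y), (42,Y)
ranks: 5->1, 12->2, 18->3, 20->4.5, 20->4.5, 21->6, 22->7, 26->8, 27->9, 30->10, 35->11, 36->12, 42->13
Step 2: Rank sum for X: R1 = 1 + 2 + 3 + 4.5 + 6 + 9 = 25.5.
Step 3: U_X = R1 - n1(n1+1)/2 = 25.5 - 6*7/2 = 25.5 - 21 = 4.5.
       U_Y = n1*n2 - U_X = 42 - 4.5 = 37.5.
Step 4: Ties are present, so use the tie-corrected normal approximation (with continuity correction) for the p-value.
Step 5: p-value = 0.022087; compare to alpha = 0.05. reject H0.

U_X = 4.5, p = 0.022087, reject H0 at alpha = 0.05.


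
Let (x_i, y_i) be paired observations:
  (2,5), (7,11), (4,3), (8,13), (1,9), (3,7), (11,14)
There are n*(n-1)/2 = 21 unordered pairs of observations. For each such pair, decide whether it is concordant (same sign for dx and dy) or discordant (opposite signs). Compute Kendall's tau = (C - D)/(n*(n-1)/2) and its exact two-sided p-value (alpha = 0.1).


Step 1: Enumerate the 21 unordered pairs (i,j) with i<j and classify each by sign(x_j-x_i) * sign(y_j-y_i).
  (1,2):dx=+5,dy=+6->C; (1,3):dx=+2,dy=-2->D; (1,4):dx=+6,dy=+8->C; (1,5):dx=-1,dy=+4->D
  (1,6):dx=+1,dy=+2->C; (1,7):dx=+9,dy=+9->C; (2,3):dx=-3,dy=-8->C; (2,4):dx=+1,dy=+2->C
  (2,5):dx=-6,dy=-2->C; (2,6):dx=-4,dy=-4->C; (2,7):dx=+4,dy=+3->C; (3,4):dx=+4,dy=+10->C
  (3,5):dx=-3,dy=+6->D; (3,6):dx=-1,dy=+4->D; (3,7):dx=+7,dy=+11->C; (4,5):dx=-7,dy=-4->C
  (4,6):dx=-5,dy=-6->C; (4,7):dx=+3,dy=+1->C; (5,6):dx=+2,dy=-2->D; (5,7):dx=+10,dy=+5->C
  (6,7):dx=+8,dy=+7->C
Step 2: C = 16, D = 5, total pairs = 21.
Step 3: tau = (C - D)/(n(n-1)/2) = (16 - 5)/21 = 0.523810.
Step 4: Exact two-sided p-value (enumerate n! = 5040 permutations of y under H0): p = 0.136111.
Step 5: alpha = 0.1. fail to reject H0.

tau_b = 0.5238 (C=16, D=5), p = 0.136111, fail to reject H0.


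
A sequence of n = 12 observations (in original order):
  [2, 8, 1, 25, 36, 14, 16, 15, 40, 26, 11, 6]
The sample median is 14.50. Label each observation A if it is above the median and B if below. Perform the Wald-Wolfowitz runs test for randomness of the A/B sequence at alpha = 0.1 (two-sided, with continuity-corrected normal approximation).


Step 1: Compute median = 14.50; label A = above, B = below.
Labels in order: BBBAABAAAABB  (n_A = 6, n_B = 6)
Step 2: Count runs R = 5.
Step 3: Under H0 (random ordering), E[R] = 2*n_A*n_B/(n_A+n_B) + 1 = 2*6*6/12 + 1 = 7.0000.
        Var[R] = 2*n_A*n_B*(2*n_A*n_B - n_A - n_B) / ((n_A+n_B)^2 * (n_A+n_B-1)) = 4320/1584 = 2.7273.
        SD[R] = 1.6514.
Step 4: Continuity-corrected z = (R + 0.5 - E[R]) / SD[R] = (5 + 0.5 - 7.0000) / 1.6514 = -0.9083.
Step 5: Two-sided p-value via normal approximation = 2*(1 - Phi(|z|)) = 0.363722.
Step 6: alpha = 0.1. fail to reject H0.

R = 5, z = -0.9083, p = 0.363722, fail to reject H0.


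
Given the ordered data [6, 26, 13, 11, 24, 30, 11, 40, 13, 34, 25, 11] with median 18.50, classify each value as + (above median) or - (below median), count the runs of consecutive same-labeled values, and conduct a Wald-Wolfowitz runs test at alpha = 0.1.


Step 1: Compute median = 18.50; label A = above, B = below.
Labels in order: BABBAABABAAB  (n_A = 6, n_B = 6)
Step 2: Count runs R = 9.
Step 3: Under H0 (random ordering), E[R] = 2*n_A*n_B/(n_A+n_B) + 1 = 2*6*6/12 + 1 = 7.0000.
        Var[R] = 2*n_A*n_B*(2*n_A*n_B - n_A - n_B) / ((n_A+n_B)^2 * (n_A+n_B-1)) = 4320/1584 = 2.7273.
        SD[R] = 1.6514.
Step 4: Continuity-corrected z = (R - 0.5 - E[R]) / SD[R] = (9 - 0.5 - 7.0000) / 1.6514 = 0.9083.
Step 5: Two-sided p-value via normal approximation = 2*(1 - Phi(|z|)) = 0.363722.
Step 6: alpha = 0.1. fail to reject H0.

R = 9, z = 0.9083, p = 0.363722, fail to reject H0.


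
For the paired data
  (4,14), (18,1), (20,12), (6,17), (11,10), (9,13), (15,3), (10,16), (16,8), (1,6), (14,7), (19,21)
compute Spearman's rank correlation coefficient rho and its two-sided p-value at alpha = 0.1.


Step 1: Rank x and y separately (midranks; no ties here).
rank(x): 4->2, 18->10, 20->12, 6->3, 11->6, 9->4, 15->8, 10->5, 16->9, 1->1, 14->7, 19->11
rank(y): 14->9, 1->1, 12->7, 17->11, 10->6, 13->8, 3->2, 16->10, 8->5, 6->3, 7->4, 21->12
Step 2: d_i = R_x(i) - R_y(i); compute d_i^2.
  (2-9)^2=49, (10-1)^2=81, (12-7)^2=25, (3-11)^2=64, (6-6)^2=0, (4-8)^2=16, (8-2)^2=36, (5-10)^2=25, (9-5)^2=16, (1-3)^2=4, (7-4)^2=9, (11-12)^2=1
sum(d^2) = 326.
Step 3: rho = 1 - 6*326 / (12*(12^2 - 1)) = 1 - 1956/1716 = -0.139860.
Step 4: Under H0, t = rho * sqrt((n-2)/(1-rho^2)) = -0.4467 ~ t(10).
Step 5: Two-sided p-value from the t-distribution with 10 df = 0.664633.
Step 6: alpha = 0.1. fail to reject H0.

rho = -0.1399, p = 0.664633, fail to reject H0 at alpha = 0.1.


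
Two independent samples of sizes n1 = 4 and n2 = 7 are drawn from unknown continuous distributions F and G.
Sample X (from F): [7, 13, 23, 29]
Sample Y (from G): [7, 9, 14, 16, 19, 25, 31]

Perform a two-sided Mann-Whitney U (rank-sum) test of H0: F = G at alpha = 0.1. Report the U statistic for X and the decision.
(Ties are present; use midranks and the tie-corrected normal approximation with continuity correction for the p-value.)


Step 1: Combine and sort all 11 observations; assign midranks.
sorted (value, group): (7,X), (7,Y), (9,Y), (13,X), (14,Y), (16,Y), (19,Y), (23,X), (25,Y), (29,X), (31,Y)
ranks: 7->1.5, 7->1.5, 9->3, 13->4, 14->5, 16->6, 19->7, 23->8, 25->9, 29->10, 31->11
Step 2: Rank sum for X: R1 = 1.5 + 4 + 8 + 10 = 23.5.
Step 3: U_X = R1 - n1(n1+1)/2 = 23.5 - 4*5/2 = 23.5 - 10 = 13.5.
       U_Y = n1*n2 - U_X = 28 - 13.5 = 14.5.
Step 4: Ties are present, so use the tie-corrected normal approximation (with continuity correction) for the p-value.
Step 5: p-value = 1.000000; compare to alpha = 0.1. fail to reject H0.

U_X = 13.5, p = 1.000000, fail to reject H0 at alpha = 0.1.


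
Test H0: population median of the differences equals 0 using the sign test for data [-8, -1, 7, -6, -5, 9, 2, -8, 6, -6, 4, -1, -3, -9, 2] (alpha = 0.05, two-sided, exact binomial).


Step 1: Discard zero differences. Original n = 15; n_eff = number of nonzero differences = 15.
Nonzero differences (with sign): -8, -1, +7, -6, -5, +9, +2, -8, +6, -6, +4, -1, -3, -9, +2
Step 2: Count signs: positive = 6, negative = 9.
Step 3: Under H0: P(positive) = 0.5, so the number of positives S ~ Bin(15, 0.5).
Step 4: Two-sided exact p-value = sum of Bin(15,0.5) probabilities at or below the observed probability = 0.607239.
Step 5: alpha = 0.05. fail to reject H0.

n_eff = 15, pos = 6, neg = 9, p = 0.607239, fail to reject H0.


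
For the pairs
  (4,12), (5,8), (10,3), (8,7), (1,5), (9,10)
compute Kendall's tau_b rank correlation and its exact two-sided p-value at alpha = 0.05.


Step 1: Enumerate the 15 unordered pairs (i,j) with i<j and classify each by sign(x_j-x_i) * sign(y_j-y_i).
  (1,2):dx=+1,dy=-4->D; (1,3):dx=+6,dy=-9->D; (1,4):dx=+4,dy=-5->D; (1,5):dx=-3,dy=-7->C
  (1,6):dx=+5,dy=-2->D; (2,3):dx=+5,dy=-5->D; (2,4):dx=+3,dy=-1->D; (2,5):dx=-4,dy=-3->C
  (2,6):dx=+4,dy=+2->C; (3,4):dx=-2,dy=+4->D; (3,5):dx=-9,dy=+2->D; (3,6):dx=-1,dy=+7->D
  (4,5):dx=-7,dy=-2->C; (4,6):dx=+1,dy=+3->C; (5,6):dx=+8,dy=+5->C
Step 2: C = 6, D = 9, total pairs = 15.
Step 3: tau = (C - D)/(n(n-1)/2) = (6 - 9)/15 = -0.200000.
Step 4: Exact two-sided p-value (enumerate n! = 720 permutations of y under H0): p = 0.719444.
Step 5: alpha = 0.05. fail to reject H0.

tau_b = -0.2000 (C=6, D=9), p = 0.719444, fail to reject H0.


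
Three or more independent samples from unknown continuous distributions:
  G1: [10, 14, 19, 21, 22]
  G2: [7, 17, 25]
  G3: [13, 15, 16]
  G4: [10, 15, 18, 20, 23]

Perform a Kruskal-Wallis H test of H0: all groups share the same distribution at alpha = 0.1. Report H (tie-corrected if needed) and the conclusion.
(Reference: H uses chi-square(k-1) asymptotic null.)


Step 1: Combine all N = 16 observations and assign midranks.
sorted (value, group, rank): (7,G2,1), (10,G1,2.5), (10,G4,2.5), (13,G3,4), (14,G1,5), (15,G3,6.5), (15,G4,6.5), (16,G3,8), (17,G2,9), (18,G4,10), (19,G1,11), (20,G4,12), (21,G1,13), (22,G1,14), (23,G4,15), (25,G2,16)
Step 2: Sum ranks within each group.
R_1 = 45.5 (n_1 = 5)
R_2 = 26 (n_2 = 3)
R_3 = 18.5 (n_3 = 3)
R_4 = 46 (n_4 = 5)
Step 3: H = 12/(N(N+1)) * sum(R_i^2/n_i) - 3(N+1)
     = 12/(16*17) * (45.5^2/5 + 26^2/3 + 18.5^2/3 + 46^2/5) - 3*17
     = 0.044118 * 1176.67 - 51
     = 0.911765.
Step 4: Ties present; correction factor C = 1 - 12/(16^3 - 16) = 0.997059. Corrected H = 0.911765 / 0.997059 = 0.914454.
Step 5: Under H0, H ~ chi^2(3); p-value = 0.821938.
Step 6: alpha = 0.1. fail to reject H0.

H = 0.9145, df = 3, p = 0.821938, fail to reject H0.


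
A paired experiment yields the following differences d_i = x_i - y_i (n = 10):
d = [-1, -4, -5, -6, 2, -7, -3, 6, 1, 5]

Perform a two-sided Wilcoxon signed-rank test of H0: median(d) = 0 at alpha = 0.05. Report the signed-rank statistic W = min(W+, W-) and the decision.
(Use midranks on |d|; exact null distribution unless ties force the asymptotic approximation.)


Step 1: Drop any zero differences (none here) and take |d_i|.
|d| = [1, 4, 5, 6, 2, 7, 3, 6, 1, 5]
Step 2: Midrank |d_i| (ties get averaged ranks).
ranks: |1|->1.5, |4|->5, |5|->6.5, |6|->8.5, |2|->3, |7|->10, |3|->4, |6|->8.5, |1|->1.5, |5|->6.5
Step 3: Attach original signs; sum ranks with positive sign and with negative sign.
W+ = 3 + 8.5 + 1.5 + 6.5 = 19.5
W- = 1.5 + 5 + 6.5 + 8.5 + 10 + 4 = 35.5
(Check: W+ + W- = 55 should equal n(n+1)/2 = 55.)
Step 4: Test statistic W = min(W+, W-) = 19.5.
Step 5: Ties in |d|, so use the tie-corrected normal approximation.
        E[W] = n(n+1)/4 = 10*11/4 = 27.5.
        Tie groups: |d|=1 (t=2), |d|=5 (t=2), |d|=6 (t=2); sum(t^3 - t) = 18.
        Var[W] = n(n+1)(2n+1)/24 - sum(t^3-t)/48 = 2310/24 - 18/48 = 95.875.
        z = (W - E[W]) / sqrt(Var[W]) = (19.5 - 27.5) / 9.7916 = -0.8170.
        Two-sided p = 2*Phi(z) = 0.413912.
Step 6: alpha = 0.05. fail to reject H0.

W+ = 19.5, W- = 35.5, W = min = 19.5, p = 0.413912, fail to reject H0.


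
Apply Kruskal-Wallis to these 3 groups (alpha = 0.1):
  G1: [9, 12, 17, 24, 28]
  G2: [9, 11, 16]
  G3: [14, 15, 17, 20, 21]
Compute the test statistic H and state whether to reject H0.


Step 1: Combine all N = 13 observations and assign midranks.
sorted (value, group, rank): (9,G1,1.5), (9,G2,1.5), (11,G2,3), (12,G1,4), (14,G3,5), (15,G3,6), (16,G2,7), (17,G1,8.5), (17,G3,8.5), (20,G3,10), (21,G3,11), (24,G1,12), (28,G1,13)
Step 2: Sum ranks within each group.
R_1 = 39 (n_1 = 5)
R_2 = 11.5 (n_2 = 3)
R_3 = 40.5 (n_3 = 5)
Step 3: H = 12/(N(N+1)) * sum(R_i^2/n_i) - 3(N+1)
     = 12/(13*14) * (39^2/5 + 11.5^2/3 + 40.5^2/5) - 3*14
     = 0.065934 * 676.333 - 42
     = 2.593407.
Step 4: Ties present; correction factor C = 1 - 12/(13^3 - 13) = 0.994505. Corrected H = 2.593407 / 0.994505 = 2.607735.
Step 5: Under H0, H ~ chi^2(2); p-value = 0.271480.
Step 6: alpha = 0.1. fail to reject H0.

H = 2.6077, df = 2, p = 0.271480, fail to reject H0.


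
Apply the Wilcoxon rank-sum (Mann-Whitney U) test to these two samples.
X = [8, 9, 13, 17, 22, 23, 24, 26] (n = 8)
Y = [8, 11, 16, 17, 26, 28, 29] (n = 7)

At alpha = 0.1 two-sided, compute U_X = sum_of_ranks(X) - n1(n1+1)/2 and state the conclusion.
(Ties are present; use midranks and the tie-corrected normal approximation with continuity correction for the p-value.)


Step 1: Combine and sort all 15 observations; assign midranks.
sorted (value, group): (8,X), (8,Y), (9,X), (11,Y), (13,X), (16,Y), (17,X), (17,Y), (22,X), (23,X), (24,X), (26,X), (26,Y), (28,Y), (29,Y)
ranks: 8->1.5, 8->1.5, 9->3, 11->4, 13->5, 16->6, 17->7.5, 17->7.5, 22->9, 23->10, 24->11, 26->12.5, 26->12.5, 28->14, 29->15
Step 2: Rank sum for X: R1 = 1.5 + 3 + 5 + 7.5 + 9 + 10 + 11 + 12.5 = 59.5.
Step 3: U_X = R1 - n1(n1+1)/2 = 59.5 - 8*9/2 = 59.5 - 36 = 23.5.
       U_Y = n1*n2 - U_X = 56 - 23.5 = 32.5.
Step 4: Ties are present, so use the tie-corrected normal approximation (with continuity correction) for the p-value.
Step 5: p-value = 0.642537; compare to alpha = 0.1. fail to reject H0.

U_X = 23.5, p = 0.642537, fail to reject H0 at alpha = 0.1.


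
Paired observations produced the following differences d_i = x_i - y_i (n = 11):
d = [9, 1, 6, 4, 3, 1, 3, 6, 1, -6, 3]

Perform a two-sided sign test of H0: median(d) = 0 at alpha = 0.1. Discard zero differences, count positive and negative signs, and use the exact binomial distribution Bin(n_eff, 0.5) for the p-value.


Step 1: Discard zero differences. Original n = 11; n_eff = number of nonzero differences = 11.
Nonzero differences (with sign): +9, +1, +6, +4, +3, +1, +3, +6, +1, -6, +3
Step 2: Count signs: positive = 10, negative = 1.
Step 3: Under H0: P(positive) = 0.5, so the number of positives S ~ Bin(11, 0.5).
Step 4: Two-sided exact p-value = sum of Bin(11,0.5) probabilities at or below the observed probability = 0.011719.
Step 5: alpha = 0.1. reject H0.

n_eff = 11, pos = 10, neg = 1, p = 0.011719, reject H0.


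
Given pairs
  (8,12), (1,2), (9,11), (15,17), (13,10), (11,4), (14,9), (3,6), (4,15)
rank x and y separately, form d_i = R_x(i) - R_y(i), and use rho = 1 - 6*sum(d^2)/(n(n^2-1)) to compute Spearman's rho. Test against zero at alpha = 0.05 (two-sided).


Step 1: Rank x and y separately (midranks; no ties here).
rank(x): 8->4, 1->1, 9->5, 15->9, 13->7, 11->6, 14->8, 3->2, 4->3
rank(y): 12->7, 2->1, 11->6, 17->9, 10->5, 4->2, 9->4, 6->3, 15->8
Step 2: d_i = R_x(i) - R_y(i); compute d_i^2.
  (4-7)^2=9, (1-1)^2=0, (5-6)^2=1, (9-9)^2=0, (7-5)^2=4, (6-2)^2=16, (8-4)^2=16, (2-3)^2=1, (3-8)^2=25
sum(d^2) = 72.
Step 3: rho = 1 - 6*72 / (9*(9^2 - 1)) = 1 - 432/720 = 0.400000.
Step 4: Under H0, t = rho * sqrt((n-2)/(1-rho^2)) = 1.1547 ~ t(7).
Step 5: Two-sided p-value from the t-distribution with 7 df = 0.286105.
Step 6: alpha = 0.05. fail to reject H0.

rho = 0.4000, p = 0.286105, fail to reject H0 at alpha = 0.05.


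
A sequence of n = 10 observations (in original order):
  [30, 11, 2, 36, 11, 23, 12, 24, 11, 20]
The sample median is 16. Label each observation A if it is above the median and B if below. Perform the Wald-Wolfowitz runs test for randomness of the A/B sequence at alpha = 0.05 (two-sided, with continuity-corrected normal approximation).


Step 1: Compute median = 16; label A = above, B = below.
Labels in order: ABBABABABA  (n_A = 5, n_B = 5)
Step 2: Count runs R = 9.
Step 3: Under H0 (random ordering), E[R] = 2*n_A*n_B/(n_A+n_B) + 1 = 2*5*5/10 + 1 = 6.0000.
        Var[R] = 2*n_A*n_B*(2*n_A*n_B - n_A - n_B) / ((n_A+n_B)^2 * (n_A+n_B-1)) = 2000/900 = 2.2222.
        SD[R] = 1.4907.
Step 4: Continuity-corrected z = (R - 0.5 - E[R]) / SD[R] = (9 - 0.5 - 6.0000) / 1.4907 = 1.6771.
Step 5: Two-sided p-value via normal approximation = 2*(1 - Phi(|z|)) = 0.093533.
Step 6: alpha = 0.05. fail to reject H0.

R = 9, z = 1.6771, p = 0.093533, fail to reject H0.


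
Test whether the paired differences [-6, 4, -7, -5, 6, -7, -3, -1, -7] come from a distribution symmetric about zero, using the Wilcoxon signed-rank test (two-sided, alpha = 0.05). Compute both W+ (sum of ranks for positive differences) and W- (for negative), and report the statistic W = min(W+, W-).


Step 1: Drop any zero differences (none here) and take |d_i|.
|d| = [6, 4, 7, 5, 6, 7, 3, 1, 7]
Step 2: Midrank |d_i| (ties get averaged ranks).
ranks: |6|->5.5, |4|->3, |7|->8, |5|->4, |6|->5.5, |7|->8, |3|->2, |1|->1, |7|->8
Step 3: Attach original signs; sum ranks with positive sign and with negative sign.
W+ = 3 + 5.5 = 8.5
W- = 5.5 + 8 + 4 + 8 + 2 + 1 + 8 = 36.5
(Check: W+ + W- = 45 should equal n(n+1)/2 = 45.)
Step 4: Test statistic W = min(W+, W-) = 8.5.
Step 5: Ties in |d|, so use the tie-corrected normal approximation.
        E[W] = n(n+1)/4 = 9*10/4 = 22.5.
        Tie groups: |d|=6 (t=2), |d|=7 (t=3); sum(t^3 - t) = 30.
        Var[W] = n(n+1)(2n+1)/24 - sum(t^3-t)/48 = 1710/24 - 30/48 = 70.625.
        z = (W - E[W]) / sqrt(Var[W]) = (8.5 - 22.5) / 8.4039 = -1.6659.
        Two-sided p = 2*Phi(z) = 0.095733.
Step 6: alpha = 0.05. fail to reject H0.

W+ = 8.5, W- = 36.5, W = min = 8.5, p = 0.095733, fail to reject H0.


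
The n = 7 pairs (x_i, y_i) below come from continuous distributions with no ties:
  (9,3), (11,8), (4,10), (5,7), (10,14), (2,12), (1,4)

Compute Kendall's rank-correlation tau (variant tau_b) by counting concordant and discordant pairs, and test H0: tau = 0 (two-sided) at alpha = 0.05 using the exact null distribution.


Step 1: Enumerate the 21 unordered pairs (i,j) with i<j and classify each by sign(x_j-x_i) * sign(y_j-y_i).
  (1,2):dx=+2,dy=+5->C; (1,3):dx=-5,dy=+7->D; (1,4):dx=-4,dy=+4->D; (1,5):dx=+1,dy=+11->C
  (1,6):dx=-7,dy=+9->D; (1,7):dx=-8,dy=+1->D; (2,3):dx=-7,dy=+2->D; (2,4):dx=-6,dy=-1->C
  (2,5):dx=-1,dy=+6->D; (2,6):dx=-9,dy=+4->D; (2,7):dx=-10,dy=-4->C; (3,4):dx=+1,dy=-3->D
  (3,5):dx=+6,dy=+4->C; (3,6):dx=-2,dy=+2->D; (3,7):dx=-3,dy=-6->C; (4,5):dx=+5,dy=+7->C
  (4,6):dx=-3,dy=+5->D; (4,7):dx=-4,dy=-3->C; (5,6):dx=-8,dy=-2->C; (5,7):dx=-9,dy=-10->C
  (6,7):dx=-1,dy=-8->C
Step 2: C = 11, D = 10, total pairs = 21.
Step 3: tau = (C - D)/(n(n-1)/2) = (11 - 10)/21 = 0.047619.
Step 4: Exact two-sided p-value (enumerate n! = 5040 permutations of y under H0): p = 1.000000.
Step 5: alpha = 0.05. fail to reject H0.

tau_b = 0.0476 (C=11, D=10), p = 1.000000, fail to reject H0.


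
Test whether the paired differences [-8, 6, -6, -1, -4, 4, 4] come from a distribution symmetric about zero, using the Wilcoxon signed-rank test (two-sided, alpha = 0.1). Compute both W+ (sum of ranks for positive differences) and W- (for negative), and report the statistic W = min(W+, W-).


Step 1: Drop any zero differences (none here) and take |d_i|.
|d| = [8, 6, 6, 1, 4, 4, 4]
Step 2: Midrank |d_i| (ties get averaged ranks).
ranks: |8|->7, |6|->5.5, |6|->5.5, |1|->1, |4|->3, |4|->3, |4|->3
Step 3: Attach original signs; sum ranks with positive sign and with negative sign.
W+ = 5.5 + 3 + 3 = 11.5
W- = 7 + 5.5 + 1 + 3 = 16.5
(Check: W+ + W- = 28 should equal n(n+1)/2 = 28.)
Step 4: Test statistic W = min(W+, W-) = 11.5.
Step 5: Ties in |d|, so use the tie-corrected normal approximation.
        E[W] = n(n+1)/4 = 7*8/4 = 14.
        Tie groups: |d|=4 (t=3), |d|=6 (t=2); sum(t^3 - t) = 30.
        Var[W] = n(n+1)(2n+1)/24 - sum(t^3-t)/48 = 840/24 - 30/48 = 34.375.
        z = (W - E[W]) / sqrt(Var[W]) = (11.5 - 14) / 5.8630 = -0.4264.
        Two-sided p = 2*Phi(z) = 0.669815.
Step 6: alpha = 0.1. fail to reject H0.

W+ = 11.5, W- = 16.5, W = min = 11.5, p = 0.669815, fail to reject H0.


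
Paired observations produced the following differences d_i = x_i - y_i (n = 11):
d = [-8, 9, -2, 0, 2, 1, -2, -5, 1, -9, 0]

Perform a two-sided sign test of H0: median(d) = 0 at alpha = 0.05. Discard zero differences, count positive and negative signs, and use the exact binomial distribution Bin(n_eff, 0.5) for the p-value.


Step 1: Discard zero differences. Original n = 11; n_eff = number of nonzero differences = 9.
Nonzero differences (with sign): -8, +9, -2, +2, +1, -2, -5, +1, -9
Step 2: Count signs: positive = 4, negative = 5.
Step 3: Under H0: P(positive) = 0.5, so the number of positives S ~ Bin(9, 0.5).
Step 4: Two-sided exact p-value = sum of Bin(9,0.5) probabilities at or below the observed probability = 1.000000.
Step 5: alpha = 0.05. fail to reject H0.

n_eff = 9, pos = 4, neg = 5, p = 1.000000, fail to reject H0.


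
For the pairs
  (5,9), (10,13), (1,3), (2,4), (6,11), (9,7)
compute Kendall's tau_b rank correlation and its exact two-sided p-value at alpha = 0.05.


Step 1: Enumerate the 15 unordered pairs (i,j) with i<j and classify each by sign(x_j-x_i) * sign(y_j-y_i).
  (1,2):dx=+5,dy=+4->C; (1,3):dx=-4,dy=-6->C; (1,4):dx=-3,dy=-5->C; (1,5):dx=+1,dy=+2->C
  (1,6):dx=+4,dy=-2->D; (2,3):dx=-9,dy=-10->C; (2,4):dx=-8,dy=-9->C; (2,5):dx=-4,dy=-2->C
  (2,6):dx=-1,dy=-6->C; (3,4):dx=+1,dy=+1->C; (3,5):dx=+5,dy=+8->C; (3,6):dx=+8,dy=+4->C
  (4,5):dx=+4,dy=+7->C; (4,6):dx=+7,dy=+3->C; (5,6):dx=+3,dy=-4->D
Step 2: C = 13, D = 2, total pairs = 15.
Step 3: tau = (C - D)/(n(n-1)/2) = (13 - 2)/15 = 0.733333.
Step 4: Exact two-sided p-value (enumerate n! = 720 permutations of y under H0): p = 0.055556.
Step 5: alpha = 0.05. fail to reject H0.

tau_b = 0.7333 (C=13, D=2), p = 0.055556, fail to reject H0.


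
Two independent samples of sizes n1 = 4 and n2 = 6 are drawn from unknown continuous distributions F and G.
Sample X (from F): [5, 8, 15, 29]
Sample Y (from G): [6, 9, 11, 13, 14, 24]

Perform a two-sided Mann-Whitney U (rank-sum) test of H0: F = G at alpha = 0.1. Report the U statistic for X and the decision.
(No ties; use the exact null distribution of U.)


Step 1: Combine and sort all 10 observations; assign midranks.
sorted (value, group): (5,X), (6,Y), (8,X), (9,Y), (11,Y), (13,Y), (14,Y), (15,X), (24,Y), (29,X)
ranks: 5->1, 6->2, 8->3, 9->4, 11->5, 13->6, 14->7, 15->8, 24->9, 29->10
Step 2: Rank sum for X: R1 = 1 + 3 + 8 + 10 = 22.
Step 3: U_X = R1 - n1(n1+1)/2 = 22 - 4*5/2 = 22 - 10 = 12.
       U_Y = n1*n2 - U_X = 24 - 12 = 12.
Step 4: No ties, so the exact null distribution of U (based on enumerating the C(10,4) = 210 equally likely rank assignments) gives the two-sided p-value.
Step 5: p-value = 1.000000; compare to alpha = 0.1. fail to reject H0.

U_X = 12, p = 1.000000, fail to reject H0 at alpha = 0.1.


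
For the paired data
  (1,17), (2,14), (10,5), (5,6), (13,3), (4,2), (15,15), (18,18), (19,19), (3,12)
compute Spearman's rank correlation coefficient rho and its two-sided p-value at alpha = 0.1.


Step 1: Rank x and y separately (midranks; no ties here).
rank(x): 1->1, 2->2, 10->6, 5->5, 13->7, 4->4, 15->8, 18->9, 19->10, 3->3
rank(y): 17->8, 14->6, 5->3, 6->4, 3->2, 2->1, 15->7, 18->9, 19->10, 12->5
Step 2: d_i = R_x(i) - R_y(i); compute d_i^2.
  (1-8)^2=49, (2-6)^2=16, (6-3)^2=9, (5-4)^2=1, (7-2)^2=25, (4-1)^2=9, (8-7)^2=1, (9-9)^2=0, (10-10)^2=0, (3-5)^2=4
sum(d^2) = 114.
Step 3: rho = 1 - 6*114 / (10*(10^2 - 1)) = 1 - 684/990 = 0.309091.
Step 4: Under H0, t = rho * sqrt((n-2)/(1-rho^2)) = 0.9193 ~ t(8).
Step 5: Two-sided p-value from the t-distribution with 8 df = 0.384841.
Step 6: alpha = 0.1. fail to reject H0.

rho = 0.3091, p = 0.384841, fail to reject H0 at alpha = 0.1.


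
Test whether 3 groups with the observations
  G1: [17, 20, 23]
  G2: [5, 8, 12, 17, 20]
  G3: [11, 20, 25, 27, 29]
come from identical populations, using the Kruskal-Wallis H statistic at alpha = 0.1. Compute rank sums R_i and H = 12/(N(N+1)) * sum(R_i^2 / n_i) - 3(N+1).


Step 1: Combine all N = 13 observations and assign midranks.
sorted (value, group, rank): (5,G2,1), (8,G2,2), (11,G3,3), (12,G2,4), (17,G1,5.5), (17,G2,5.5), (20,G1,8), (20,G2,8), (20,G3,8), (23,G1,10), (25,G3,11), (27,G3,12), (29,G3,13)
Step 2: Sum ranks within each group.
R_1 = 23.5 (n_1 = 3)
R_2 = 20.5 (n_2 = 5)
R_3 = 47 (n_3 = 5)
Step 3: H = 12/(N(N+1)) * sum(R_i^2/n_i) - 3(N+1)
     = 12/(13*14) * (23.5^2/3 + 20.5^2/5 + 47^2/5) - 3*14
     = 0.065934 * 709.933 - 42
     = 4.808791.
Step 4: Ties present; correction factor C = 1 - 30/(13^3 - 13) = 0.986264. Corrected H = 4.808791 / 0.986264 = 4.875766.
Step 5: Under H0, H ~ chi^2(2); p-value = 0.087346.
Step 6: alpha = 0.1. reject H0.

H = 4.8758, df = 2, p = 0.087346, reject H0.


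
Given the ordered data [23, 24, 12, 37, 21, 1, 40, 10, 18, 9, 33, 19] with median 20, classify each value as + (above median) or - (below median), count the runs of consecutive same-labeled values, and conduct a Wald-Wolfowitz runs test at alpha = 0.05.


Step 1: Compute median = 20; label A = above, B = below.
Labels in order: AABAABABBBAB  (n_A = 6, n_B = 6)
Step 2: Count runs R = 8.
Step 3: Under H0 (random ordering), E[R] = 2*n_A*n_B/(n_A+n_B) + 1 = 2*6*6/12 + 1 = 7.0000.
        Var[R] = 2*n_A*n_B*(2*n_A*n_B - n_A - n_B) / ((n_A+n_B)^2 * (n_A+n_B-1)) = 4320/1584 = 2.7273.
        SD[R] = 1.6514.
Step 4: Continuity-corrected z = (R - 0.5 - E[R]) / SD[R] = (8 - 0.5 - 7.0000) / 1.6514 = 0.3028.
Step 5: Two-sided p-value via normal approximation = 2*(1 - Phi(|z|)) = 0.762069.
Step 6: alpha = 0.05. fail to reject H0.

R = 8, z = 0.3028, p = 0.762069, fail to reject H0.


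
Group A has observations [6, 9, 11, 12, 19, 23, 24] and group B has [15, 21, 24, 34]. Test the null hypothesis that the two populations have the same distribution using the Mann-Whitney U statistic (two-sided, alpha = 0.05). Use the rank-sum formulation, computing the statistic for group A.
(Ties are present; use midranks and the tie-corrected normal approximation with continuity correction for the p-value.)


Step 1: Combine and sort all 11 observations; assign midranks.
sorted (value, group): (6,X), (9,X), (11,X), (12,X), (15,Y), (19,X), (21,Y), (23,X), (24,X), (24,Y), (34,Y)
ranks: 6->1, 9->2, 11->3, 12->4, 15->5, 19->6, 21->7, 23->8, 24->9.5, 24->9.5, 34->11
Step 2: Rank sum for X: R1 = 1 + 2 + 3 + 4 + 6 + 8 + 9.5 = 33.5.
Step 3: U_X = R1 - n1(n1+1)/2 = 33.5 - 7*8/2 = 33.5 - 28 = 5.5.
       U_Y = n1*n2 - U_X = 28 - 5.5 = 22.5.
Step 4: Ties are present, so use the tie-corrected normal approximation (with continuity correction) for the p-value.
Step 5: p-value = 0.129695; compare to alpha = 0.05. fail to reject H0.

U_X = 5.5, p = 0.129695, fail to reject H0 at alpha = 0.05.


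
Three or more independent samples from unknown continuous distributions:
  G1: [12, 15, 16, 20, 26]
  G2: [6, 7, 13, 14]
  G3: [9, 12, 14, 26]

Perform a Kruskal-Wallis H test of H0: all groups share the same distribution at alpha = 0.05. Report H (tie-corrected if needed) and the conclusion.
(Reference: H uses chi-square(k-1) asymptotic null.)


Step 1: Combine all N = 13 observations and assign midranks.
sorted (value, group, rank): (6,G2,1), (7,G2,2), (9,G3,3), (12,G1,4.5), (12,G3,4.5), (13,G2,6), (14,G2,7.5), (14,G3,7.5), (15,G1,9), (16,G1,10), (20,G1,11), (26,G1,12.5), (26,G3,12.5)
Step 2: Sum ranks within each group.
R_1 = 47 (n_1 = 5)
R_2 = 16.5 (n_2 = 4)
R_3 = 27.5 (n_3 = 4)
Step 3: H = 12/(N(N+1)) * sum(R_i^2/n_i) - 3(N+1)
     = 12/(13*14) * (47^2/5 + 16.5^2/4 + 27.5^2/4) - 3*14
     = 0.065934 * 698.925 - 42
     = 4.082967.
Step 4: Ties present; correction factor C = 1 - 18/(13^3 - 13) = 0.991758. Corrected H = 4.082967 / 0.991758 = 4.116898.
Step 5: Under H0, H ~ chi^2(2); p-value = 0.127652.
Step 6: alpha = 0.05. fail to reject H0.

H = 4.1169, df = 2, p = 0.127652, fail to reject H0.


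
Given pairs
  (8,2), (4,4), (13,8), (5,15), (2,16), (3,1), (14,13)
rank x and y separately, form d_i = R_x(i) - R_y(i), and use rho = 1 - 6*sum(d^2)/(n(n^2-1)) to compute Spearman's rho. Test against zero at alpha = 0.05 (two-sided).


Step 1: Rank x and y separately (midranks; no ties here).
rank(x): 8->5, 4->3, 13->6, 5->4, 2->1, 3->2, 14->7
rank(y): 2->2, 4->3, 8->4, 15->6, 16->7, 1->1, 13->5
Step 2: d_i = R_x(i) - R_y(i); compute d_i^2.
  (5-2)^2=9, (3-3)^2=0, (6-4)^2=4, (4-6)^2=4, (1-7)^2=36, (2-1)^2=1, (7-5)^2=4
sum(d^2) = 58.
Step 3: rho = 1 - 6*58 / (7*(7^2 - 1)) = 1 - 348/336 = -0.035714.
Step 4: Under H0, t = rho * sqrt((n-2)/(1-rho^2)) = -0.0799 ~ t(5).
Step 5: Two-sided p-value from the t-distribution with 5 df = 0.939408.
Step 6: alpha = 0.05. fail to reject H0.

rho = -0.0357, p = 0.939408, fail to reject H0 at alpha = 0.05.


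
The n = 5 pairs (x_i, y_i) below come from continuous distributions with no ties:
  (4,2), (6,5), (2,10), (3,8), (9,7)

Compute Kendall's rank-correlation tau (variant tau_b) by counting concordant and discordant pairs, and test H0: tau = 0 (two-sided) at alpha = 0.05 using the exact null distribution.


Step 1: Enumerate the 10 unordered pairs (i,j) with i<j and classify each by sign(x_j-x_i) * sign(y_j-y_i).
  (1,2):dx=+2,dy=+3->C; (1,3):dx=-2,dy=+8->D; (1,4):dx=-1,dy=+6->D; (1,5):dx=+5,dy=+5->C
  (2,3):dx=-4,dy=+5->D; (2,4):dx=-3,dy=+3->D; (2,5):dx=+3,dy=+2->C; (3,4):dx=+1,dy=-2->D
  (3,5):dx=+7,dy=-3->D; (4,5):dx=+6,dy=-1->D
Step 2: C = 3, D = 7, total pairs = 10.
Step 3: tau = (C - D)/(n(n-1)/2) = (3 - 7)/10 = -0.400000.
Step 4: Exact two-sided p-value (enumerate n! = 120 permutations of y under H0): p = 0.483333.
Step 5: alpha = 0.05. fail to reject H0.

tau_b = -0.4000 (C=3, D=7), p = 0.483333, fail to reject H0.


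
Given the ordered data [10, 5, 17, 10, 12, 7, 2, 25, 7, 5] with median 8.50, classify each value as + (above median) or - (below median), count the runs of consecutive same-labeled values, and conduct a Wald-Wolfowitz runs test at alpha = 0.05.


Step 1: Compute median = 8.50; label A = above, B = below.
Labels in order: ABAAABBABB  (n_A = 5, n_B = 5)
Step 2: Count runs R = 6.
Step 3: Under H0 (random ordering), E[R] = 2*n_A*n_B/(n_A+n_B) + 1 = 2*5*5/10 + 1 = 6.0000.
        Var[R] = 2*n_A*n_B*(2*n_A*n_B - n_A - n_B) / ((n_A+n_B)^2 * (n_A+n_B-1)) = 2000/900 = 2.2222.
        SD[R] = 1.4907.
Step 4: R = E[R], so z = 0 with no continuity correction.
Step 5: Two-sided p-value via normal approximation = 2*(1 - Phi(|z|)) = 1.000000.
Step 6: alpha = 0.05. fail to reject H0.

R = 6, z = 0.0000, p = 1.000000, fail to reject H0.


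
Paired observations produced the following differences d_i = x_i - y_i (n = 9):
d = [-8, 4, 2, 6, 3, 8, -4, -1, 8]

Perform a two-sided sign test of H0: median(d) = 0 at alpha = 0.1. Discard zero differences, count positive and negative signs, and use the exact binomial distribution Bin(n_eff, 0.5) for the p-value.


Step 1: Discard zero differences. Original n = 9; n_eff = number of nonzero differences = 9.
Nonzero differences (with sign): -8, +4, +2, +6, +3, +8, -4, -1, +8
Step 2: Count signs: positive = 6, negative = 3.
Step 3: Under H0: P(positive) = 0.5, so the number of positives S ~ Bin(9, 0.5).
Step 4: Two-sided exact p-value = sum of Bin(9,0.5) probabilities at or below the observed probability = 0.507812.
Step 5: alpha = 0.1. fail to reject H0.

n_eff = 9, pos = 6, neg = 3, p = 0.507812, fail to reject H0.


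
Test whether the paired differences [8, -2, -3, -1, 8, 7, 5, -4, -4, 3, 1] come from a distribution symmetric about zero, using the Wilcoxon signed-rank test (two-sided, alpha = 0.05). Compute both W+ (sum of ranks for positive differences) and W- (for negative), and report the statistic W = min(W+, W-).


Step 1: Drop any zero differences (none here) and take |d_i|.
|d| = [8, 2, 3, 1, 8, 7, 5, 4, 4, 3, 1]
Step 2: Midrank |d_i| (ties get averaged ranks).
ranks: |8|->10.5, |2|->3, |3|->4.5, |1|->1.5, |8|->10.5, |7|->9, |5|->8, |4|->6.5, |4|->6.5, |3|->4.5, |1|->1.5
Step 3: Attach original signs; sum ranks with positive sign and with negative sign.
W+ = 10.5 + 10.5 + 9 + 8 + 4.5 + 1.5 = 44
W- = 3 + 4.5 + 1.5 + 6.5 + 6.5 = 22
(Check: W+ + W- = 66 should equal n(n+1)/2 = 66.)
Step 4: Test statistic W = min(W+, W-) = 22.
Step 5: Ties in |d|, so use the tie-corrected normal approximation.
        E[W] = n(n+1)/4 = 11*12/4 = 33.
        Tie groups: |d|=1 (t=2), |d|=3 (t=2), |d|=4 (t=2), |d|=8 (t=2); sum(t^3 - t) = 24.
        Var[W] = n(n+1)(2n+1)/24 - sum(t^3-t)/48 = 3036/24 - 24/48 = 126.
        z = (W - E[W]) / sqrt(Var[W]) = (22 - 33) / 11.2250 = -0.9800.
        Two-sided p = 2*Phi(z) = 0.327107.
Step 6: alpha = 0.05. fail to reject H0.

W+ = 44, W- = 22, W = min = 22, p = 0.327107, fail to reject H0.


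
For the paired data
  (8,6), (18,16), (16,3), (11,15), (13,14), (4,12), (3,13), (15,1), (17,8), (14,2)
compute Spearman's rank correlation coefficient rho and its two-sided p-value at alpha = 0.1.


Step 1: Rank x and y separately (midranks; no ties here).
rank(x): 8->3, 18->10, 16->8, 11->4, 13->5, 4->2, 3->1, 15->7, 17->9, 14->6
rank(y): 6->4, 16->10, 3->3, 15->9, 14->8, 12->6, 13->7, 1->1, 8->5, 2->2
Step 2: d_i = R_x(i) - R_y(i); compute d_i^2.
  (3-4)^2=1, (10-10)^2=0, (8-3)^2=25, (4-9)^2=25, (5-8)^2=9, (2-6)^2=16, (1-7)^2=36, (7-1)^2=36, (9-5)^2=16, (6-2)^2=16
sum(d^2) = 180.
Step 3: rho = 1 - 6*180 / (10*(10^2 - 1)) = 1 - 1080/990 = -0.090909.
Step 4: Under H0, t = rho * sqrt((n-2)/(1-rho^2)) = -0.2582 ~ t(8).
Step 5: Two-sided p-value from the t-distribution with 8 df = 0.802772.
Step 6: alpha = 0.1. fail to reject H0.

rho = -0.0909, p = 0.802772, fail to reject H0 at alpha = 0.1.


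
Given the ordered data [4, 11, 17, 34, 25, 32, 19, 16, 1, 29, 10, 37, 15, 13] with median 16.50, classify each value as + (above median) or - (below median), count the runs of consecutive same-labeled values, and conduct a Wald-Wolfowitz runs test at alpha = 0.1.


Step 1: Compute median = 16.50; label A = above, B = below.
Labels in order: BBAAAAABBABABB  (n_A = 7, n_B = 7)
Step 2: Count runs R = 7.
Step 3: Under H0 (random ordering), E[R] = 2*n_A*n_B/(n_A+n_B) + 1 = 2*7*7/14 + 1 = 8.0000.
        Var[R] = 2*n_A*n_B*(2*n_A*n_B - n_A - n_B) / ((n_A+n_B)^2 * (n_A+n_B-1)) = 8232/2548 = 3.2308.
        SD[R] = 1.7974.
Step 4: Continuity-corrected z = (R + 0.5 - E[R]) / SD[R] = (7 + 0.5 - 8.0000) / 1.7974 = -0.2782.
Step 5: Two-sided p-value via normal approximation = 2*(1 - Phi(|z|)) = 0.780879.
Step 6: alpha = 0.1. fail to reject H0.

R = 7, z = -0.2782, p = 0.780879, fail to reject H0.


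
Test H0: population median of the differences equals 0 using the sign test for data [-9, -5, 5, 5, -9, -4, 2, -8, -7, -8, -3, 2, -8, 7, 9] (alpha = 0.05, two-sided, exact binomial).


Step 1: Discard zero differences. Original n = 15; n_eff = number of nonzero differences = 15.
Nonzero differences (with sign): -9, -5, +5, +5, -9, -4, +2, -8, -7, -8, -3, +2, -8, +7, +9
Step 2: Count signs: positive = 6, negative = 9.
Step 3: Under H0: P(positive) = 0.5, so the number of positives S ~ Bin(15, 0.5).
Step 4: Two-sided exact p-value = sum of Bin(15,0.5) probabilities at or below the observed probability = 0.607239.
Step 5: alpha = 0.05. fail to reject H0.

n_eff = 15, pos = 6, neg = 9, p = 0.607239, fail to reject H0.
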